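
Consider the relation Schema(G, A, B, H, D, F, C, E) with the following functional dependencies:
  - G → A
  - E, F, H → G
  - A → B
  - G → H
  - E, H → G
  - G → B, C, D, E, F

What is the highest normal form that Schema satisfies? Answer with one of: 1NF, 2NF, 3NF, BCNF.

Candidate keys: {E, H}, {G}. Prime attributes: {E, G, H}.
A → B: {A}⁺ = {A, B}, which is not all of the attributes, so the left side is not a superkey — BCNF is violated.
A → B has non-prime {B} on the right and a non-superkey on the left, so 3NF fails.
Checking every proper subset of each key, none determines a non-prime attribute — 2NF is satisfied.

2NF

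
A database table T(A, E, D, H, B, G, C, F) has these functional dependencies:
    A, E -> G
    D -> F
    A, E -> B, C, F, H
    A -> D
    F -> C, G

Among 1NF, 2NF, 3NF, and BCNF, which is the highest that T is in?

1NF

Candidate key: {A, E}. Prime attributes: {A, E}.
D -> F breaks BCNF: {D}⁺ = {C, D, F, G}, so {D} is not a superkey.
Because {F} is non-prime and the left side of D -> F is not a superkey, the relation is not in 3NF.
Since {A} ⊂ {A, E} and {A}⁺ ⊇ {C, D, F, G} with {C, D, F, G} non-prime, there is a partial dependency; 2NF fails.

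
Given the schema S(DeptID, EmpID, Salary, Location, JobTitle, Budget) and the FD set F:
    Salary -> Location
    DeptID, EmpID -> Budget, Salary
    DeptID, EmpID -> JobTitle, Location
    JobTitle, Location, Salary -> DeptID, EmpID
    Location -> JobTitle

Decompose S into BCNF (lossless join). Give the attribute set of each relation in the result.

Candidate keys of the original relation: {DeptID, EmpID}, {Salary}.
Within {Budget, DeptID, EmpID, JobTitle, Location, Salary}: {Location}⁺ ∩ {Budget, DeptID, EmpID, JobTitle, Location, Salary} = {JobTitle, Location}, not the whole set, so Location -> JobTitle violates BCNF; decompose into {JobTitle, Location} and {Budget, DeptID, EmpID, Location, Salary}.
{JobTitle, Location} has no BCNF violation.
{Budget, DeptID, EmpID, Location, Salary} has no BCNF violation.

{Budget, DeptID, EmpID, Location, Salary}; {JobTitle, Location}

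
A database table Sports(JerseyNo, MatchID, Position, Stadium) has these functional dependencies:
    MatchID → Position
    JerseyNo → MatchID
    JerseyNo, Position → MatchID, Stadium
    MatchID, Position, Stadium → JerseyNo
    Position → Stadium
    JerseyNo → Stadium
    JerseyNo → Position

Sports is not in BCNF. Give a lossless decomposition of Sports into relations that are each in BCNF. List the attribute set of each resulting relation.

{JerseyNo, MatchID, Position}; {Position, Stadium}

Candidate keys of the original relation: {JerseyNo}, {MatchID}.
Within {JerseyNo, MatchID, Position, Stadium}: {Position}⁺ ∩ {JerseyNo, MatchID, Position, Stadium} = {Position, Stadium}, not the whole set, so Position → Stadium violates BCNF; decompose into {Position, Stadium} and {JerseyNo, MatchID, Position}.
{Position, Stadium} is in BCNF.
{JerseyNo, MatchID, Position} is in BCNF.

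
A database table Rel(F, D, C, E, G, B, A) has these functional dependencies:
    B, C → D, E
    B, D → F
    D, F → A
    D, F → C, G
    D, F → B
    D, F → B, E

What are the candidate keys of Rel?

Closure of {B, C} is {A, B, C, D, E, F, G}, the whole schema; {B, C} is a candidate key.
Closure of {B, D} is {A, B, C, D, E, F, G}, the whole schema; {B, D} is a candidate key.
Closure of {D, F} is {A, B, C, D, E, F, G}, the whole schema; {D, F} is a candidate key.
Any other superkey properly contains one of these, so there are no further candidate keys.

{B, C}, {B, D}, {D, F}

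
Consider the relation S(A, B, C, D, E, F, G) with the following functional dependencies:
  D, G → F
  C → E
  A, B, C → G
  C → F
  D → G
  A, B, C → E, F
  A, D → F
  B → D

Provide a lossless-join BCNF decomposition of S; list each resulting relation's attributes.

Candidate key of the original relation: {A, B, C}.
{A, B, C, D, E, F, G}: {D, G} determines {D, F, G} here but is not a superkey — split on D, G → F, giving {D, F, G} and {A, B, C, D, E, G}.
{D, F, G} has no BCNF violation.
{A, B, C, D, E, G}: {C} determines {C, E} here but is not a superkey — split on C → E, giving {C, E} and {A, B, C, D, G}.
{C, E} has no BCNF violation.
{A, B, C, D, G}: {D} determines {D, G} here but is not a superkey — split on D → G, giving {D, G} and {A, B, C, D}.
{D, G} has no BCNF violation.
{A, B, C, D}: {B} determines {B, D} here but is not a superkey — split on B → D, giving {B, D} and {A, B, C}.
{B, D} has no BCNF violation.
{A, B, C} has no BCNF violation.

{A, B, C}; {B, D}; {C, E}; {D, F, G}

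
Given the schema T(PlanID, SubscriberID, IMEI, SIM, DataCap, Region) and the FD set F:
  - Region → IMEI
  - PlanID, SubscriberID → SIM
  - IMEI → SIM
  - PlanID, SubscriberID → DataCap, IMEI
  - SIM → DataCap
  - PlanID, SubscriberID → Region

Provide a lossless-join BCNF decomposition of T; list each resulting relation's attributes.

{DataCap, SIM}; {IMEI, Region}; {IMEI, SIM}; {PlanID, Region, SubscriberID}

Candidate key of the original relation: {PlanID, SubscriberID}.
{DataCap, IMEI, PlanID, Region, SIM, SubscriberID}: {Region} determines {DataCap, IMEI, Region, SIM} here but is not a superkey — split on Region → DataCap, IMEI, SIM, giving {DataCap, IMEI, Region, SIM} and {PlanID, Region, SubscriberID}.
{DataCap, IMEI, Region, SIM}: {IMEI} determines {DataCap, IMEI, SIM} here but is not a superkey — split on IMEI → DataCap, SIM, giving {DataCap, IMEI, SIM} and {IMEI, Region}.
{DataCap, IMEI, SIM}: {SIM} determines {DataCap, SIM} here but is not a superkey — split on SIM → DataCap, giving {DataCap, SIM} and {IMEI, SIM}.
{DataCap, SIM} is in BCNF.
{IMEI, SIM} is in BCNF.
{IMEI, Region} is in BCNF.
{PlanID, Region, SubscriberID} is in BCNF.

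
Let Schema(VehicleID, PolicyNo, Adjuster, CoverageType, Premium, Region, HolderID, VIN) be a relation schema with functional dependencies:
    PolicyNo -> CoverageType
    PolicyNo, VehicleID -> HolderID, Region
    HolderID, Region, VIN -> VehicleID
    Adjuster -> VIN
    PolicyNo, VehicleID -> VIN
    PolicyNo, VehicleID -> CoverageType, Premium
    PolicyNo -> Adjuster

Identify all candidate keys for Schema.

{PolicyNo} never appears on the right of any FD, so every key must include it.
{PolicyNo, VehicleID}⁺ = {Adjuster, CoverageType, HolderID, PolicyNo, Premium, Region, VIN, VehicleID}, which is every attribute, so {PolicyNo, VehicleID} is a candidate key.
{HolderID, PolicyNo, Region}⁺ = {Adjuster, CoverageType, HolderID, PolicyNo, Premium, Region, VIN, VehicleID}, which is every attribute, so {HolderID, PolicyNo, Region} is a candidate key.
These are minimal and exhaustive — every other superkey contains one of them.

{HolderID, PolicyNo, Region}, {PolicyNo, VehicleID}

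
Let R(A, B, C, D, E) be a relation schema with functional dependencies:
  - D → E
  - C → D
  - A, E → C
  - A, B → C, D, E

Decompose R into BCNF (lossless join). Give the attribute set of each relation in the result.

Candidate key of the original relation: {A, B}.
In {A, B, C, D, E}, {D} is not a superkey ({D}⁺ restricted to this set is {D, E}), so split on D → E into {D, E} and {A, B, C, D}.
{D, E} has no BCNF violation.
In {A, B, C, D}, {C} is not a superkey ({C}⁺ restricted to this set is {C, D}), so split on C → D into {C, D} and {A, B, C}.
{C, D} has no BCNF violation.
{A, B, C} has no BCNF violation.

{A, B, C}; {C, D}; {D, E}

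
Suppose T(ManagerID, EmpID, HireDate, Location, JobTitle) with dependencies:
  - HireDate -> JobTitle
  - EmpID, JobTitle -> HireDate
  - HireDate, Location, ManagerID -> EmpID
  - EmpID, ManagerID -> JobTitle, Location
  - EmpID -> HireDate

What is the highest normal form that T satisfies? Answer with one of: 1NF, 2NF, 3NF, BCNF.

1NF

Candidate keys: {EmpID, ManagerID}, {HireDate, Location, ManagerID}. Prime attributes: {EmpID, HireDate, Location, ManagerID}.
HireDate -> JobTitle: {HireDate}⁺ = {HireDate, JobTitle}, which is not all of the attributes, so the left side is not a superkey — BCNF is violated.
Because {JobTitle} is non-prime and the left side of HireDate -> JobTitle is not a superkey, the relation is not in 3NF.
{EmpID} is a proper subset of the key {EmpID, ManagerID}, and {EmpID}⁺ contains the non-prime attribute {JobTitle} — a partial dependency, so 2NF is violated.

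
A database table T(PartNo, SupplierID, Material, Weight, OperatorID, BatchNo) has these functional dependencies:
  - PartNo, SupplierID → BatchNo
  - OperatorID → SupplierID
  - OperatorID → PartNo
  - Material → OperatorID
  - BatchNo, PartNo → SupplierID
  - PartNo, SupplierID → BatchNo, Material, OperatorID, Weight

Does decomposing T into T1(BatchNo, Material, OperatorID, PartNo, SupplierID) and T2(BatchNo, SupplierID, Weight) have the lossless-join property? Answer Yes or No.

The shared attributes are {BatchNo, SupplierID} and {BatchNo, SupplierID}⁺ = {BatchNo, SupplierID}.
Neither T1 nor T2 is contained in that closure, so the decomposition is lossy.

No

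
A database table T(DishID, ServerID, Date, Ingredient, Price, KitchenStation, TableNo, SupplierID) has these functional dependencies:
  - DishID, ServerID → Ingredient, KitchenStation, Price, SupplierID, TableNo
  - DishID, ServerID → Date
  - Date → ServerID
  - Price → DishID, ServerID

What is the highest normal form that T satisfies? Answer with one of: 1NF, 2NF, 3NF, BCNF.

3NF

Candidate keys: {Date, DishID}, {DishID, ServerID}, {Price}. Prime attributes: {Date, DishID, Price, ServerID}.
Date → ServerID breaks BCNF: {Date}⁺ = {Date, ServerID}, so {Date} is not a superkey.
Since {ServerID} ⊆ prime attributes and every other non-superkey FD also has a prime right side, the schema is in 3NF.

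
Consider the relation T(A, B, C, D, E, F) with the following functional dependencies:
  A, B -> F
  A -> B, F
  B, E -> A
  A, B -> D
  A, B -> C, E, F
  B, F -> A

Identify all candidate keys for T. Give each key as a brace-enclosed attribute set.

{A} is a candidate key since {A}⁺ = {A, B, C, D, E, F} covers every attribute.
{B, E} is a candidate key since {B, E}⁺ = {A, B, C, D, E, F} covers every attribute.
{B, F} is a candidate key since {B, F}⁺ = {A, B, C, D, E, F} covers every attribute.
These are minimal and exhaustive — every other superkey contains one of them.

{A}, {B, E}, {B, F}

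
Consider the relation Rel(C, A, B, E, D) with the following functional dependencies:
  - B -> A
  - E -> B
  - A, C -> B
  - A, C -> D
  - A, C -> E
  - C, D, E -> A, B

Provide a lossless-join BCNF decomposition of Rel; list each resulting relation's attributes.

Candidate keys of the original relation: {A, C}, {B, C}, {C, E}.
In {A, B, C, D, E}, {B} is not a superkey ({B}⁺ restricted to this set is {A, B}), so split on B -> A into {A, B} and {B, C, D, E}.
{A, B} is in BCNF.
In {B, C, D, E}, {E} is not a superkey ({E}⁺ restricted to this set is {B, E}), so split on E -> B into {B, E} and {C, D, E}.
{B, E} is in BCNF.
{C, D, E} is in BCNF.

{A, B}; {B, E}; {C, D, E}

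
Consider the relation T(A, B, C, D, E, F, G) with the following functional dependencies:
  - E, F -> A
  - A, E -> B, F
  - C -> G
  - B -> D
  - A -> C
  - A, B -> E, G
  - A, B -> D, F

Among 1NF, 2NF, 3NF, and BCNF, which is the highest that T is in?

Candidate keys: {A, B}, {A, E}, {E, F}. Prime attributes: {A, B, E, F}.
For C -> G we have {C}⁺ = {C, G}; {C} is not a superkey, so BCNF fails.
C -> G determines the non-prime attribute {G} from a non-superkey — 3NF is violated.
{A} is a proper subset of the key {A, B}, and {A}⁺ contains the non-prime attributes {C, G} — a partial dependency, so 2NF is violated.

1NF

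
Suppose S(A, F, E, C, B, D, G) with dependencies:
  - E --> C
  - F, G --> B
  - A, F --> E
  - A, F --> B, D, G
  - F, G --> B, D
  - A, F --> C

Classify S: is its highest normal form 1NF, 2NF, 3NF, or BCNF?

2NF

Candidate key: {A, F}. Prime attributes: {A, F}.
E --> C: {E}⁺ = {C, E}, which is not all of the attributes, so the left side is not a superkey — BCNF is violated.
E --> C determines the non-prime attribute {C} from a non-superkey — 3NF is violated.
Checking every proper subset of each key, none determines a non-prime attribute — 2NF is satisfied.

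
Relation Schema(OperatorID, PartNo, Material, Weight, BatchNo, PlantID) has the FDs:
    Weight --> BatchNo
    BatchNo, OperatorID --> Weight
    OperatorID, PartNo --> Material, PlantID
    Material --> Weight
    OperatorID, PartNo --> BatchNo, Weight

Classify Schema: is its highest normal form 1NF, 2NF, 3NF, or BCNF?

2NF

Candidate key: {OperatorID, PartNo}. Prime attributes: {OperatorID, PartNo}.
Weight --> BatchNo: {Weight}⁺ = {BatchNo, Weight}, which is not all of the attributes, so the left side is not a superkey — BCNF is violated.
Weight --> BatchNo has non-prime {BatchNo} on the right and a non-superkey on the left, so 3NF fails.
No non-prime attribute depends on a proper subset of any candidate key, so 2NF holds.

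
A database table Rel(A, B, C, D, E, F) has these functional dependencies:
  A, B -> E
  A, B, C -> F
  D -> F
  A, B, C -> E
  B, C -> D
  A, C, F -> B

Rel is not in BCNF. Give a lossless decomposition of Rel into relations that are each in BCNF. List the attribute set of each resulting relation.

Candidate keys of the original relation: {A, B, C}, {A, C, D}, {A, C, F}.
{A, B, C, D, E, F}: {A, B} determines {A, B, E} here but is not a superkey — split on A, B -> E, giving {A, B, E} and {A, B, C, D, F}.
{A, B, E} has no BCNF violation.
{A, B, C, D, F}: {D} determines {D, F} here but is not a superkey — split on D -> F, giving {D, F} and {A, B, C, D}.
{D, F} has no BCNF violation.
{A, B, C, D}: {B, C} determines {B, C, D} here but is not a superkey — split on B, C -> D, giving {B, C, D} and {A, B, C}.
{B, C, D} has no BCNF violation.
{A, B, C} has no BCNF violation.

{A, B, C}; {A, B, E}; {B, C, D}; {D, F}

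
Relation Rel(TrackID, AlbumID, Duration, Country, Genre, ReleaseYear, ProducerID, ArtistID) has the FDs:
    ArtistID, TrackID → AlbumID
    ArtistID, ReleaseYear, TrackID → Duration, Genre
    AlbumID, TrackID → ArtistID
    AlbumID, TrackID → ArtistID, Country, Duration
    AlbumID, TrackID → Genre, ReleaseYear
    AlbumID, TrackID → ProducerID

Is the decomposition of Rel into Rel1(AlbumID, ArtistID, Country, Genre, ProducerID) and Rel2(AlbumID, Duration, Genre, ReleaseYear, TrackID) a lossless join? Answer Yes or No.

Rel1 ∩ Rel2 = {AlbumID, Genre}; its closure under F is {AlbumID, Genre}.
Neither Rel1 nor Rel2 is contained in that closure, so the decomposition is lossy.

No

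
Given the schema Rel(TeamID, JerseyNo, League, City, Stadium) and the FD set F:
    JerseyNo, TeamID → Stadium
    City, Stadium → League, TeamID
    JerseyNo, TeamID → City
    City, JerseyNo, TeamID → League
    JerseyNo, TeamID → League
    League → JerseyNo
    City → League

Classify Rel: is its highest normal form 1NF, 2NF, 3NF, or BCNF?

3NF

Candidate keys: {City, Stadium}, {City, TeamID}, {JerseyNo, TeamID}, {League, TeamID}. Prime attributes: {City, JerseyNo, League, Stadium, TeamID}.
League → JerseyNo: {League}⁺ = {JerseyNo, League}, which is not all of the attributes, so the left side is not a superkey — BCNF is violated.
Since {JerseyNo} ⊆ prime attributes and every other non-superkey FD also has a prime right side, the schema is in 3NF.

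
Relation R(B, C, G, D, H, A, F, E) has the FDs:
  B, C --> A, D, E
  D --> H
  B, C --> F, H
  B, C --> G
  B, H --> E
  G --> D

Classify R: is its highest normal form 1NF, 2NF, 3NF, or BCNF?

2NF

Candidate key: {B, C}. Prime attributes: {B, C}.
For D --> H we have {D}⁺ = {D, H}; {D} is not a superkey, so BCNF fails.
D --> H has non-prime {H} on the right and a non-superkey on the left, so 3NF fails.
Checking every proper subset of each key, none determines a non-prime attribute — 2NF is satisfied.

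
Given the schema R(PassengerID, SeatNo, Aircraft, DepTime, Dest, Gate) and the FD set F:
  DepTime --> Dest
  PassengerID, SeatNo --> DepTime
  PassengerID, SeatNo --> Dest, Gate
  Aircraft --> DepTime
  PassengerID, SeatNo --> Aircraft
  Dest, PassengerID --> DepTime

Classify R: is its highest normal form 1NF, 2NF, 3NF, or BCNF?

Candidate key: {PassengerID, SeatNo}. Prime attributes: {PassengerID, SeatNo}.
DepTime --> Dest breaks BCNF: {DepTime}⁺ = {DepTime, Dest}, so {DepTime} is not a superkey.
Because {Dest} is non-prime and the left side of DepTime --> Dest is not a superkey, the relation is not in 3NF.
No proper subset of a key has a non-prime attribute in its closure, so there is no partial dependency; 2NF holds.

2NF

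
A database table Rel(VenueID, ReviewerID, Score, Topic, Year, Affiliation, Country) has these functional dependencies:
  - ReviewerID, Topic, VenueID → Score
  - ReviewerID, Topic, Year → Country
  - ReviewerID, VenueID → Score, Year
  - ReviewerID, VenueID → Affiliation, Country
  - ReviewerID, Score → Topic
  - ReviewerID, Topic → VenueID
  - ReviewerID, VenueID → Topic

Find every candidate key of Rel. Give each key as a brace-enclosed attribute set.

{ReviewerID, Score}, {ReviewerID, Topic}, {ReviewerID, VenueID}

Attributes never on any right-hand side: {ReviewerID} — every candidate key must contain it.
{ReviewerID, Score} is a candidate key since {ReviewerID, Score}⁺ = {Affiliation, Country, ReviewerID, Score, Topic, VenueID, Year} covers every attribute.
{ReviewerID, Topic} is a candidate key since {ReviewerID, Topic}⁺ = {Affiliation, Country, ReviewerID, Score, Topic, VenueID, Year} covers every attribute.
{ReviewerID, VenueID} is a candidate key since {ReviewerID, VenueID}⁺ = {Affiliation, Country, ReviewerID, Score, Topic, VenueID, Year} covers every attribute.
These are minimal and exhaustive — every other superkey contains one of them.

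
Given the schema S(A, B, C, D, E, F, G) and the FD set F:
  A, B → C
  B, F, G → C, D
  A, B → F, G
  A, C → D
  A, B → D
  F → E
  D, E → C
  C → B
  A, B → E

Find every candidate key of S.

{A} never appears on the right of any FD, so every key must include it.
{A, B}⁺ = {A, B, C, D, E, F, G} — all of the relation — so {A, B} is a candidate key.
{A, C}⁺ = {A, B, C, D, E, F, G} — all of the relation — so {A, C} is a candidate key.
{A, D, E}⁺ = {A, B, C, D, E, F, G} — all of the relation — so {A, D, E} is a candidate key.
{A, D, F}⁺ = {A, B, C, D, E, F, G} — all of the relation — so {A, D, F} is a candidate key.
No proper subset of any of these is a key, and no other minimal superkey exists.

{A, B}, {A, C}, {A, D, E}, {A, D, F}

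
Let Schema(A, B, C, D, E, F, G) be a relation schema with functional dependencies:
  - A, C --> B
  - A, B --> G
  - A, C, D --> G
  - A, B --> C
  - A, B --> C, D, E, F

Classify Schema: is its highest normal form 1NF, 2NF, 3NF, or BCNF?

Candidate keys: {A, B}, {A, C}. Prime attributes: {A, B, C}.
Every FD has a superkey on the left, so the relation is in BCNF.

BCNF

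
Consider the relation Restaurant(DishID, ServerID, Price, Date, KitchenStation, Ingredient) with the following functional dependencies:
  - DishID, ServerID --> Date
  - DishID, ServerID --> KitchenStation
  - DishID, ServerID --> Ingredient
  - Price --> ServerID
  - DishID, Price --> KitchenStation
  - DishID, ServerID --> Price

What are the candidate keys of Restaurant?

{DishID, Price}, {DishID, ServerID}

No FD produces {DishID}, so it must be in every candidate key.
{DishID, Price}⁺ = {Date, DishID, Ingredient, KitchenStation, Price, ServerID} — all of the relation — so {DishID, Price} is a candidate key.
{DishID, ServerID}⁺ = {Date, DishID, Ingredient, KitchenStation, Price, ServerID} — all of the relation — so {DishID, ServerID} is a candidate key.
No proper subset of any of these is a key, and no other minimal superkey exists.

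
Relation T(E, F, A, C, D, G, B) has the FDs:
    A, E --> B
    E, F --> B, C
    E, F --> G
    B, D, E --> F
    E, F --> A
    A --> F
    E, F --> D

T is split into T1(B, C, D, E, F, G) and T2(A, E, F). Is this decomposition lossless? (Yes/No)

Common attributes: {E, F}; their closure is {A, B, C, D, E, F, G}.
T1 is contained in that closure, so T1 ∩ T2 --> T1 holds and the join is lossless.

Yes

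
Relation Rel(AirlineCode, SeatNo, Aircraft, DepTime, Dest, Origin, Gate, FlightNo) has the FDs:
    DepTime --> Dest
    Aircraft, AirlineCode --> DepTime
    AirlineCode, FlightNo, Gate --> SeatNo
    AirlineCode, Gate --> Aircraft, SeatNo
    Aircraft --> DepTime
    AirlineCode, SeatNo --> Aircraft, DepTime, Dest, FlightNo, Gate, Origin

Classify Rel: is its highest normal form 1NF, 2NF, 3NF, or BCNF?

Candidate keys: {AirlineCode, Gate}, {AirlineCode, SeatNo}. Prime attributes: {AirlineCode, Gate, SeatNo}.
DepTime --> Dest: {DepTime}⁺ = {DepTime, Dest}, which is not all of the attributes, so the left side is not a superkey — BCNF is violated.
DepTime --> Dest determines the non-prime attribute {Dest} from a non-superkey — 3NF is violated.
No non-prime attribute depends on a proper subset of any candidate key, so 2NF holds.

2NF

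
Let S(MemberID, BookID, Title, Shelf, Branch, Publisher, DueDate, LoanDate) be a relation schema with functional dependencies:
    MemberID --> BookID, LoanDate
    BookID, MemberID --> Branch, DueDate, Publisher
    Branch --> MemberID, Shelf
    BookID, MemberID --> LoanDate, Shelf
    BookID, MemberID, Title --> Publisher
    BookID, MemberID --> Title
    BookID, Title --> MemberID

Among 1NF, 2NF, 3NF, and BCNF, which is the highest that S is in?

Candidate keys: {BookID, Title}, {Branch}, {MemberID}. Prime attributes: {BookID, Branch, MemberID, Title}.
Every FD has a superkey on the left, so the relation is in BCNF.

BCNF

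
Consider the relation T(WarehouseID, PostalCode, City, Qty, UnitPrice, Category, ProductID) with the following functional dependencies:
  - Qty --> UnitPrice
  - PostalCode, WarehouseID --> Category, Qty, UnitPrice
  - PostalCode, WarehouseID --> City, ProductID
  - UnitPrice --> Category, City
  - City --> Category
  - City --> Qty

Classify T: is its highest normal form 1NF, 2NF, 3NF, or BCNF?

Candidate key: {PostalCode, WarehouseID}. Prime attributes: {PostalCode, WarehouseID}.
For Qty --> UnitPrice we have {Qty}⁺ = {Category, City, Qty, UnitPrice}; {Qty} is not a superkey, so BCNF fails.
Qty --> UnitPrice has non-prime {UnitPrice} on the right and a non-superkey on the left, so 3NF fails.
Checking every proper subset of each key, none determines a non-prime attribute — 2NF is satisfied.

2NF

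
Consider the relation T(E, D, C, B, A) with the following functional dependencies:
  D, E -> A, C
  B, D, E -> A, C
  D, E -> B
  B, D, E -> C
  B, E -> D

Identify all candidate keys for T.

Attributes never on any right-hand side: {E} — every candidate key must contain it.
{B, E}⁺ = {A, B, C, D, E}, which is every attribute, so {B, E} is a candidate key.
{D, E}⁺ = {A, B, C, D, E}, which is every attribute, so {D, E} is a candidate key.
No proper subset of any of these is a key, and no other minimal superkey exists.

{B, E}, {D, E}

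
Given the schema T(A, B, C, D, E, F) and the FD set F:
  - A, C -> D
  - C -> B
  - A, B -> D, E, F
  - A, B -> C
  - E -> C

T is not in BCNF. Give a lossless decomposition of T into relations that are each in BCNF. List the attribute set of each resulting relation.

{A, D, E, F}; {B, C}; {C, E}

Candidate keys of the original relation: {A, B}, {A, C}, {A, E}.
In {A, B, C, D, E, F}, {C} is not a superkey ({C}⁺ restricted to this set is {B, C}), so split on C -> B into {B, C} and {A, C, D, E, F}.
{B, C} has no BCNF violation.
In {A, C, D, E, F}, {E} is not a superkey ({E}⁺ restricted to this set is {C, E}), so split on E -> C into {C, E} and {A, D, E, F}.
{C, E} has no BCNF violation.
{A, D, E, F} has no BCNF violation.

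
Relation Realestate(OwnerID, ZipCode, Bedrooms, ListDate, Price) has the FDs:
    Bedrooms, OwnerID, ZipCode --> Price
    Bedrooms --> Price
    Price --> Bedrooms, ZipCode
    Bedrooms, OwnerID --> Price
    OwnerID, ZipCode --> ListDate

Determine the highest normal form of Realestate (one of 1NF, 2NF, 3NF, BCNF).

1NF

Candidate keys: {Bedrooms, OwnerID}, {OwnerID, Price}. Prime attributes: {Bedrooms, OwnerID, Price}.
Bedrooms --> Price: {Bedrooms}⁺ = {Bedrooms, Price, ZipCode}, which is not all of the attributes, so the left side is not a superkey — BCNF is violated.
Because {ZipCode} is non-prime and the left side of Price --> Bedrooms, ZipCode is not a superkey, the relation is not in 3NF.
{Bedrooms} is a proper subset of the key {Bedrooms, OwnerID}, and {Bedrooms}⁺ contains the non-prime attribute {ZipCode} — a partial dependency, so 2NF is violated.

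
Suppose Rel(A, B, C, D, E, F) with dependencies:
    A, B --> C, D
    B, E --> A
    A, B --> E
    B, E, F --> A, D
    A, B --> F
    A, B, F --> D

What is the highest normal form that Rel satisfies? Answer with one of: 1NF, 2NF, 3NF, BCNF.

BCNF

Candidate keys: {A, B}, {B, E}. Prime attributes: {A, B, E}.
Every FD has a superkey on the left, so the relation is in BCNF.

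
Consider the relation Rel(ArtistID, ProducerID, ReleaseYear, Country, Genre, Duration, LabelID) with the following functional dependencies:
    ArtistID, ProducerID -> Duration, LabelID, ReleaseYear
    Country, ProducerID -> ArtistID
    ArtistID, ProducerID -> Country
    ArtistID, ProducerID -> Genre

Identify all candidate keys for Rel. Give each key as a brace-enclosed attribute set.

{ProducerID} never appears on the right of any FD, so every key must include it.
{ArtistID, ProducerID}⁺ = {ArtistID, Country, Duration, Genre, LabelID, ProducerID, ReleaseYear} — all of the relation — so {ArtistID, ProducerID} is a candidate key.
{Country, ProducerID}⁺ = {ArtistID, Country, Duration, Genre, LabelID, ProducerID, ReleaseYear} — all of the relation — so {Country, ProducerID} is a candidate key.
These are minimal and exhaustive — every other superkey contains one of them.

{ArtistID, ProducerID}, {Country, ProducerID}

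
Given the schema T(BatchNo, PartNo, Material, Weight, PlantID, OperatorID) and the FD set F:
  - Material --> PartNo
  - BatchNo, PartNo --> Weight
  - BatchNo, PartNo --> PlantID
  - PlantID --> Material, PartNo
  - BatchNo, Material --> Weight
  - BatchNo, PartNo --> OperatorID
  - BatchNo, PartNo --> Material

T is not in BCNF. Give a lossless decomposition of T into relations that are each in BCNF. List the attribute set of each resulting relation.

{BatchNo, OperatorID, PlantID, Weight}; {Material, PartNo}; {Material, PlantID}

Candidate keys of the original relation: {BatchNo, Material}, {BatchNo, PartNo}, {BatchNo, PlantID}.
{BatchNo, Material, OperatorID, PartNo, PlantID, Weight}: {Material} determines {Material, PartNo} here but is not a superkey — split on Material --> PartNo, giving {Material, PartNo} and {BatchNo, Material, OperatorID, PlantID, Weight}.
{Material, PartNo} has no BCNF violation.
{BatchNo, Material, OperatorID, PlantID, Weight}: {PlantID} determines {Material, PlantID} here but is not a superkey — split on PlantID --> Material, giving {Material, PlantID} and {BatchNo, OperatorID, PlantID, Weight}.
{Material, PlantID} has no BCNF violation.
{BatchNo, OperatorID, PlantID, Weight} has no BCNF violation.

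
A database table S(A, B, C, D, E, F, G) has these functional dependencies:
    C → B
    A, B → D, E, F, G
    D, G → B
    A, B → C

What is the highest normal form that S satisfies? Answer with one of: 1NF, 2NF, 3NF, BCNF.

3NF

Candidate keys: {A, B}, {A, C}, {A, D, G}. Prime attributes: {A, B, C, D, G}.
C → B: {C}⁺ = {B, C}, which is not all of the attributes, so the left side is not a superkey — BCNF is violated.
Its right-hand attributes {B} are all prime, as are those of every other non-superkey FD — the relation is in 3NF.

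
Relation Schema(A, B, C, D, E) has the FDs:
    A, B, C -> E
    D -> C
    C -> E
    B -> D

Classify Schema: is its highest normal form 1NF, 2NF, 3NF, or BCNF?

1NF

Candidate key: {A, B}. Prime attributes: {A, B}.
D -> C: {D}⁺ = {C, D, E}, which is not all of the attributes, so the left side is not a superkey — BCNF is violated.
D -> C has non-prime {C} on the right and a non-superkey on the left, so 3NF fails.
{B} is a proper subset of the key {A, B}, and {B}⁺ contains the non-prime attributes {C, D, E} — a partial dependency, so 2NF is violated.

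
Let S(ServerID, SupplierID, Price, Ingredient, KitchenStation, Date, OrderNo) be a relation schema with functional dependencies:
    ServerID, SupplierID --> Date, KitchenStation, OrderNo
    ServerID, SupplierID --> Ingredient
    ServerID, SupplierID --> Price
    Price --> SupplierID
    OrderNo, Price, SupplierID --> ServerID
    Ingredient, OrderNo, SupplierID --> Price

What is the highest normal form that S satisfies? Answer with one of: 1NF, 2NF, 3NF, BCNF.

Candidate keys: {Ingredient, OrderNo, SupplierID}, {OrderNo, Price}, {Price, ServerID}, {ServerID, SupplierID}. Prime attributes: {Ingredient, OrderNo, Price, ServerID, SupplierID}.
Price --> SupplierID: {Price}⁺ = {Price, SupplierID}, which is not all of the attributes, so the left side is not a superkey — BCNF is violated.
Since {SupplierID} ⊆ prime attributes and every other non-superkey FD also has a prime right side, the schema is in 3NF.

3NF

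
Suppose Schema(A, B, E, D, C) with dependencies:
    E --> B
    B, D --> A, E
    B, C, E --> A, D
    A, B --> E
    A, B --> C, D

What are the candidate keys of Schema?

{A, B}⁺ = {A, B, C, D, E} — all of the relation — so {A, B} is a candidate key.
{A, E}⁺ = {A, B, C, D, E} — all of the relation — so {A, E} is a candidate key.
{B, D}⁺ = {A, B, C, D, E} — all of the relation — so {B, D} is a candidate key.
{C, E}⁺ = {A, B, C, D, E} — all of the relation — so {C, E} is a candidate key.
{D, E}⁺ = {A, B, C, D, E} — all of the relation — so {D, E} is a candidate key.
No proper subset of any of these is a key, and no other minimal superkey exists.

{A, B}, {A, E}, {B, D}, {C, E}, {D, E}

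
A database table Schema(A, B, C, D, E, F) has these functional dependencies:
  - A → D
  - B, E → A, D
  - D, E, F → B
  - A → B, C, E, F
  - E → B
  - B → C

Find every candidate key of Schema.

{A}, {E}

Closure of {A} is {A, B, C, D, E, F}, the whole schema; {A} is a candidate key.
Closure of {E} is {A, B, C, D, E, F}, the whole schema; {E} is a candidate key.
Any other superkey properly contains one of these, so there are no further candidate keys.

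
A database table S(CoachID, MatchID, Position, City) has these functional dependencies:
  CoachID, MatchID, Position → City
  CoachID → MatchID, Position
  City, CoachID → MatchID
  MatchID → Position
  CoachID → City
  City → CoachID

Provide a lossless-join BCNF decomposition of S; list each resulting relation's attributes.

{City, CoachID, MatchID}; {MatchID, Position}

Candidate keys of the original relation: {City}, {CoachID}.
{City, CoachID, MatchID, Position}: {MatchID} determines {MatchID, Position} here but is not a superkey — split on MatchID → Position, giving {MatchID, Position} and {City, CoachID, MatchID}.
{MatchID, Position} is in BCNF.
{City, CoachID, MatchID} is in BCNF.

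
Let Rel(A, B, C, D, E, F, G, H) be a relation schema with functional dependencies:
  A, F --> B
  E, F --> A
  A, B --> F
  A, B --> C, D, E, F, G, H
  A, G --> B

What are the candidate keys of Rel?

{A, B}, {A, F}, {A, G}, {E, F}

Closure of {A, B} is {A, B, C, D, E, F, G, H}, the whole schema; {A, B} is a candidate key.
Closure of {A, F} is {A, B, C, D, E, F, G, H}, the whole schema; {A, F} is a candidate key.
Closure of {A, G} is {A, B, C, D, E, F, G, H}, the whole schema; {A, G} is a candidate key.
Closure of {E, F} is {A, B, C, D, E, F, G, H}, the whole schema; {E, F} is a candidate key.
No proper subset of any of these is a key, and no other minimal superkey exists.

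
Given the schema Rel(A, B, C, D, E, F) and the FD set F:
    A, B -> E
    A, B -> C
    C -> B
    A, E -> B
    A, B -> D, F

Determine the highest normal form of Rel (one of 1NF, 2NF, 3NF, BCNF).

Candidate keys: {A, B}, {A, C}, {A, E}. Prime attributes: {A, B, C, E}.
C -> B breaks BCNF: {C}⁺ = {B, C}, so {C} is not a superkey.
But every attribute on its right side ({B}) is prime, and the same holds for every other non-superkey FD, so 3NF still holds.

3NF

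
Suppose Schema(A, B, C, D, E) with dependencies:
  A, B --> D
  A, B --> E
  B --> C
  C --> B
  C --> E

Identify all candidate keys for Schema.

{A, B}, {A, C}

Attributes never on any right-hand side: {A} — every candidate key must contain it.
{A, B}⁺ = {A, B, C, D, E}, which is every attribute, so {A, B} is a candidate key.
{A, C}⁺ = {A, B, C, D, E}, which is every attribute, so {A, C} is a candidate key.
Any other superkey properly contains one of these, so there are no further candidate keys.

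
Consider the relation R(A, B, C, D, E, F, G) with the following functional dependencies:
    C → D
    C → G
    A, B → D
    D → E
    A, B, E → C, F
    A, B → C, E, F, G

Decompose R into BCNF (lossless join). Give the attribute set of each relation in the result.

{A, B, C, F}; {C, D, G}; {D, E}

Candidate key of the original relation: {A, B}.
{A, B, C, D, E, F, G}: {C} determines {C, D, E, G} here but is not a superkey — split on C → D, E, G, giving {C, D, E, G} and {A, B, C, F}.
{C, D, E, G}: {D} determines {D, E} here but is not a superkey — split on D → E, giving {D, E} and {C, D, G}.
{D, E}: every determinant is a superkey — BCNF.
{C, D, G}: every determinant is a superkey — BCNF.
{A, B, C, F}: every determinant is a superkey — BCNF.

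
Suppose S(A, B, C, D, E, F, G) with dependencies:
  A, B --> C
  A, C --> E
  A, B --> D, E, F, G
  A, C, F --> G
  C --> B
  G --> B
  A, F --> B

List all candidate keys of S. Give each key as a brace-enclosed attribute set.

{A, B}, {A, C}, {A, F}, {A, G}

Attributes never on any right-hand side: {A} — every candidate key must contain it.
{A, B}⁺ = {A, B, C, D, E, F, G} — all of the relation — so {A, B} is a candidate key.
{A, C}⁺ = {A, B, C, D, E, F, G} — all of the relation — so {A, C} is a candidate key.
{A, F}⁺ = {A, B, C, D, E, F, G} — all of the relation — so {A, F} is a candidate key.
{A, G}⁺ = {A, B, C, D, E, F, G} — all of the relation — so {A, G} is a candidate key.
These are minimal and exhaustive — every other superkey contains one of them.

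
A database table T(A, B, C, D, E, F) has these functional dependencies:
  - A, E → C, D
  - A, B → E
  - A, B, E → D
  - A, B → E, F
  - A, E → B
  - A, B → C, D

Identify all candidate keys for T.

Attributes never on any right-hand side: {A} — every candidate key must contain it.
{A, B} is a candidate key since {A, B}⁺ = {A, B, C, D, E, F} covers every attribute.
{A, E} is a candidate key since {A, E}⁺ = {A, B, C, D, E, F} covers every attribute.
Any other superkey properly contains one of these, so there are no further candidate keys.

{A, B}, {A, E}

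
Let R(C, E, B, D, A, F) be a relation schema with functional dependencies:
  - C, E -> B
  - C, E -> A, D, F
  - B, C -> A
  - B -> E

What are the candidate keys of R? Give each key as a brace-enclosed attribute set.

{B, C}, {C, E}

Attributes never on any right-hand side: {C} — every candidate key must contain it.
{B, C}⁺ = {A, B, C, D, E, F} — all of the relation — so {B, C} is a candidate key.
{C, E}⁺ = {A, B, C, D, E, F} — all of the relation — so {C, E} is a candidate key.
No proper subset of any of these is a key, and no other minimal superkey exists.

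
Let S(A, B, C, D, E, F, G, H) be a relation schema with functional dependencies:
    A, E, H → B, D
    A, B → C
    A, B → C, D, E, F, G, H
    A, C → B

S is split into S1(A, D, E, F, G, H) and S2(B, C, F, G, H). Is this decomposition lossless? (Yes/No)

No

S1 ∩ S2 = {F, G, H}; its closure under F is {F, G, H}.
S1 ⊄ {F, G, H} and S2 ⊄ {F, G, H}, so the split is lossy.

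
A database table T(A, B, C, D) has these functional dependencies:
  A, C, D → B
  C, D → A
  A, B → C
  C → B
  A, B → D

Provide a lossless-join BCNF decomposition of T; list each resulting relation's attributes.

Candidate keys of the original relation: {A, B}, {A, C}, {C, D}.
In {A, B, C, D}, {C} is not a superkey ({C}⁺ restricted to this set is {B, C}), so split on C → B into {B, C} and {A, C, D}.
{B, C}: every determinant is a superkey — BCNF.
{A, C, D}: every determinant is a superkey — BCNF.

{A, C, D}; {B, C}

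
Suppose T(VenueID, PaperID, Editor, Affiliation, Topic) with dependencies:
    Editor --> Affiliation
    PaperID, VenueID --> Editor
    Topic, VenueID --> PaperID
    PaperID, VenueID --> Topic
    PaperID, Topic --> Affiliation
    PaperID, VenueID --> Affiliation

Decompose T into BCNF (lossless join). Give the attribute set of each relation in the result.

{Affiliation, Editor}; {Editor, PaperID, Topic, VenueID}

Candidate keys of the original relation: {PaperID, VenueID}, {Topic, VenueID}.
Within {Affiliation, Editor, PaperID, Topic, VenueID}: {Editor}⁺ ∩ {Affiliation, Editor, PaperID, Topic, VenueID} = {Affiliation, Editor}, not the whole set, so Editor --> Affiliation violates BCNF; decompose into {Affiliation, Editor} and {Editor, PaperID, Topic, VenueID}.
{Affiliation, Editor}: every determinant is a superkey — BCNF.
{Editor, PaperID, Topic, VenueID}: every determinant is a superkey — BCNF.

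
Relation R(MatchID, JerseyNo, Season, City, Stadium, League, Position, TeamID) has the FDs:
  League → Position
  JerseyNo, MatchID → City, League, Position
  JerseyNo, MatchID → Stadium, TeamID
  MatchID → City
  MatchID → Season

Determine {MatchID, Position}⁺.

{City, MatchID, Position, Season}

Start with {MatchID, Position}.
MatchID → City applies; add {City} → now {City, MatchID, Position}.
MatchID → Season applies; add {Season} → now {City, MatchID, Position, Season}.
No further FD applies.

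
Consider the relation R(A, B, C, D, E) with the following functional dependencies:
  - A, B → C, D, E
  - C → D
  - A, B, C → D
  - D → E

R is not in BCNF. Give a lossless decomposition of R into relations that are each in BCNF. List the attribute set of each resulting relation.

Candidate key of the original relation: {A, B}.
{A, B, C, D, E}: {C} determines {C, D, E} here but is not a superkey — split on C → D, E, giving {C, D, E} and {A, B, C}.
{C, D, E}: {D} determines {D, E} here but is not a superkey — split on D → E, giving {D, E} and {C, D}.
{D, E}: every determinant is a superkey — BCNF.
{C, D}: every determinant is a superkey — BCNF.
{A, B, C}: every determinant is a superkey — BCNF.

{A, B, C}; {C, D}; {D, E}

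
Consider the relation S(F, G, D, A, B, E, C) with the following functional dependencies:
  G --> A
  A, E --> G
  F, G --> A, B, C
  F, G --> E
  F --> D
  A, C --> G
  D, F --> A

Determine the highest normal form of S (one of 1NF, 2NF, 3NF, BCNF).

1NF

Candidate keys: {C, F}, {E, F}, {F, G}. Prime attributes: {C, E, F, G}.
For G --> A we have {G}⁺ = {A, G}; {G} is not a superkey, so BCNF fails.
G --> A determines the non-prime attribute {A} from a non-superkey — 3NF is violated.
{F} is a proper subset of the key {C, F}, and {F}⁺ contains the non-prime attributes {A, D} — a partial dependency, so 2NF is violated.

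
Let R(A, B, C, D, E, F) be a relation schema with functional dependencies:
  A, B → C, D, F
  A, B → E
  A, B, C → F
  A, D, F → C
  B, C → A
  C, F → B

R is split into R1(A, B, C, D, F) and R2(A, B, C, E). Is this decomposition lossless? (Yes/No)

Yes

R1 ∩ R2 = {A, B, C}; its closure under F is {A, B, C, D, E, F}.
R1 is contained in that closure, so R1 ∩ R2 → R1 holds and the join is lossless.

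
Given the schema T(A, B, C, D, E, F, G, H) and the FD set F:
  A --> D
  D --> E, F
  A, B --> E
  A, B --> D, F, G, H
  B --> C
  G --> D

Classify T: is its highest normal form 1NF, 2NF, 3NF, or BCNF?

1NF

Candidate key: {A, B}. Prime attributes: {A, B}.
A --> D breaks BCNF: {A}⁺ = {A, D, E, F}, so {A} is not a superkey.
A --> D has non-prime {D} on the right and a non-superkey on the left, so 3NF fails.
Since {A} ⊂ {A, B} and {A}⁺ ⊇ {D, E, F} with {D, E, F} non-prime, there is a partial dependency; 2NF fails.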